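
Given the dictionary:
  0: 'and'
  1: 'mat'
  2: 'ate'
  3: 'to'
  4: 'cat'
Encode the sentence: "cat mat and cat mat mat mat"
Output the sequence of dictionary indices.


Look up each word in the dictionary:
  'cat' -> 4
  'mat' -> 1
  'and' -> 0
  'cat' -> 4
  'mat' -> 1
  'mat' -> 1
  'mat' -> 1

Encoded: [4, 1, 0, 4, 1, 1, 1]


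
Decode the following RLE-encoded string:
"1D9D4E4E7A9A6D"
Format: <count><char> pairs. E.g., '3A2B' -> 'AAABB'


Expanding each <count><char> pair:
  1D -> 'D'
  9D -> 'DDDDDDDDD'
  4E -> 'EEEE'
  4E -> 'EEEE'
  7A -> 'AAAAAAA'
  9A -> 'AAAAAAAAA'
  6D -> 'DDDDDD'

Decoded = DDDDDDDDDDEEEEEEEEAAAAAAAAAAAAAAAADDDDDD


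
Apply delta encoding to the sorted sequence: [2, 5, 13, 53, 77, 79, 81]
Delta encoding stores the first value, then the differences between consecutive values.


First value: 2
Deltas:
  5 - 2 = 3
  13 - 5 = 8
  53 - 13 = 40
  77 - 53 = 24
  79 - 77 = 2
  81 - 79 = 2


Delta encoded: [2, 3, 8, 40, 24, 2, 2]


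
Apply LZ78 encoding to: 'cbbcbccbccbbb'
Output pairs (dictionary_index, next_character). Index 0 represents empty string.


LZ78 encoding steps:
Dictionary: {0: ''}
Step 1: w='' (idx 0), next='c' -> output (0, 'c'), add 'c' as idx 1
Step 2: w='' (idx 0), next='b' -> output (0, 'b'), add 'b' as idx 2
Step 3: w='b' (idx 2), next='c' -> output (2, 'c'), add 'bc' as idx 3
Step 4: w='bc' (idx 3), next='c' -> output (3, 'c'), add 'bcc' as idx 4
Step 5: w='bcc' (idx 4), next='b' -> output (4, 'b'), add 'bccb' as idx 5
Step 6: w='b' (idx 2), next='b' -> output (2, 'b'), add 'bb' as idx 6


Encoded: [(0, 'c'), (0, 'b'), (2, 'c'), (3, 'c'), (4, 'b'), (2, 'b')]


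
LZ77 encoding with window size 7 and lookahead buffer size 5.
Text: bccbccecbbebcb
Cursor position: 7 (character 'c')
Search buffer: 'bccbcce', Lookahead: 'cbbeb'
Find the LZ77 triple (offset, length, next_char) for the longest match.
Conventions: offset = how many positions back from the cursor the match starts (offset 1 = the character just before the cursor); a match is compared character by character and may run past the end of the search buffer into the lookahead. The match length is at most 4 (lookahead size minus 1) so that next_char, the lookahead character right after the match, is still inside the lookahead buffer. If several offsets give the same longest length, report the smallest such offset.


Try each offset into the search buffer:
  offset=1 (pos 6, char 'e'): match length 0
  offset=2 (pos 5, char 'c'): match length 1
  offset=3 (pos 4, char 'c'): match length 1
  offset=4 (pos 3, char 'b'): match length 0
  offset=5 (pos 2, char 'c'): match length 2
  offset=6 (pos 1, char 'c'): match length 1
  offset=7 (pos 0, char 'b'): match length 0
Longest match has length 2 at offset 5.
next_char = character at position 7 + 2 = 9 -> 'b'

Best match: offset=5, length=2 (matching 'cb' starting at position 2)
LZ77 triple: (5, 2, 'b')


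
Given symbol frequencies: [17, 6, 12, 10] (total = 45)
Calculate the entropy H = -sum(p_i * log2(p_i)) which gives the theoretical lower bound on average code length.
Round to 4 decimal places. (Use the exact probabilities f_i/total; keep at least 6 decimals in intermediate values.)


Per-symbol terms -p_i * log2(p_i) with p_i = f_i/45:
  p = 17/45 = 0.377778: log2(p) = -1.404390, -p*log2(p) = 0.530547
  p = 6/45 = 0.133333: log2(p) = -2.906891, -p*log2(p) = 0.387585
  p = 12/45 = 0.266667: log2(p) = -1.906891, -p*log2(p) = 0.508504
  p = 10/45 = 0.222222: log2(p) = -2.169925, -p*log2(p) = 0.482206
H = 0.530547 + 0.387585 + 0.508504 + 0.482206 = 1.908842

H = 1.9088 bits/symbol


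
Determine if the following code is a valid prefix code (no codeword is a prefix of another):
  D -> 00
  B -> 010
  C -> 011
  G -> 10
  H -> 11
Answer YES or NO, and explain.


Checking each pair (does one codeword prefix another?):
  D='00' vs B='010': no prefix
  D='00' vs C='011': no prefix
  D='00' vs G='10': no prefix
  D='00' vs H='11': no prefix
  B='010' vs D='00': no prefix
  B='010' vs C='011': no prefix
  B='010' vs G='10': no prefix
  B='010' vs H='11': no prefix
  C='011' vs D='00': no prefix
  C='011' vs B='010': no prefix
  C='011' vs G='10': no prefix
  C='011' vs H='11': no prefix
  G='10' vs D='00': no prefix
  G='10' vs B='010': no prefix
  G='10' vs C='011': no prefix
  G='10' vs H='11': no prefix
  H='11' vs D='00': no prefix
  H='11' vs B='010': no prefix
  H='11' vs C='011': no prefix
  H='11' vs G='10': no prefix
No violation found over all pairs.

YES -- this is a valid prefix code. No codeword is a prefix of any other codeword.


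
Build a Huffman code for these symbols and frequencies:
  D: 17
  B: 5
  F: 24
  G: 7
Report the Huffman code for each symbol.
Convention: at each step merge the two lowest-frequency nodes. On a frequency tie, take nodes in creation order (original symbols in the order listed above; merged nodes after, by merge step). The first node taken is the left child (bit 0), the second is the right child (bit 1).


Huffman tree construction:
Step 1: Merge B(5) + G(7) = 12
Step 2: Merge (B+G)(12) + D(17) = 29
Step 3: Merge F(24) + ((B+G)+D)(29) = 53
Read each symbol's code off the tree from the root (left child = 0, right child = 1).

Codes:
  D: 11 (length 2)
  B: 100 (length 3)
  F: 0 (length 1)
  G: 101 (length 3)
Average code length: 94/53 = 1.7736 bits/symbol


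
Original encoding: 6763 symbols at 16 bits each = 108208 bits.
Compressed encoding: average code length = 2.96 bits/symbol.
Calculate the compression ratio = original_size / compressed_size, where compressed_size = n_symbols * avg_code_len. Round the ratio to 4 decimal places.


original_size = n_symbols * orig_bits = 6763 * 16 = 108208 bits
compressed_size = n_symbols * avg_code_len = 6763 * 2.96 = 20018.48 bits
ratio = original_size / compressed_size = 108208 / 20018.48 = 5.4054

Compression ratio = 5.4054


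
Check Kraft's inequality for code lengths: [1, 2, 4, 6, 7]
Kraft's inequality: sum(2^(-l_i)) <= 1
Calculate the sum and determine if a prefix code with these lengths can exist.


Sum = 2^(-1) + 2^(-2) + 2^(-4) + 2^(-6) + 2^(-7)
    = 0.5 + 0.25 + 0.0625 + 0.015625 + 0.0078125
    = 107/128 = 0.8359375
Since 0.8359375 <= 1, Kraft's inequality IS satisfied.
A prefix code with these lengths CAN exist.

Kraft sum = 0.8359375. Satisfied.


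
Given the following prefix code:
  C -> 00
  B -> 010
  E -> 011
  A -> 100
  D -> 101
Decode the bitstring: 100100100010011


Decoding step by step:
Bits 100 -> A
Bits 100 -> A
Bits 100 -> A
Bits 010 -> B
Bits 011 -> E


Decoded message: AAABE


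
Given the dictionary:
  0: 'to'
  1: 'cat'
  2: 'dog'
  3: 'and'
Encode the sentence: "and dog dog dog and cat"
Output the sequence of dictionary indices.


Look up each word in the dictionary:
  'and' -> 3
  'dog' -> 2
  'dog' -> 2
  'dog' -> 2
  'and' -> 3
  'cat' -> 1

Encoded: [3, 2, 2, 2, 3, 1]


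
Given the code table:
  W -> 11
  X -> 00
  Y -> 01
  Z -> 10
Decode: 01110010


Decoding:
01 -> Y
11 -> W
00 -> X
10 -> Z


Result: YWXZ


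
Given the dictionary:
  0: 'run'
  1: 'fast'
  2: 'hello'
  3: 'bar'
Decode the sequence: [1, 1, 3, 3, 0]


Look up each index in the dictionary:
  1 -> 'fast'
  1 -> 'fast'
  3 -> 'bar'
  3 -> 'bar'
  0 -> 'run'

Decoded: "fast fast bar bar run"


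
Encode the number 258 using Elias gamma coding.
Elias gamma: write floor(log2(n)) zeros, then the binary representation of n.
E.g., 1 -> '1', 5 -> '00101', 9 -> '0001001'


num_bits = floor(log2(258)) + 1 = 9
leading_zeros = num_bits - 1 = 8
binary(258) = 100000010

Elias gamma(258) = '00000000' + '100000010' = 00000000100000010 (17 bits)


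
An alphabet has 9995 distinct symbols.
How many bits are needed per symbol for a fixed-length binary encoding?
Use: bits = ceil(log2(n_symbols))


log2(9995) = 13.287
Bracket: 2^13 = 8192 < 9995 <= 2^14 = 16384
So ceil(log2(9995)) = 14

bits = ceil(log2(9995)) = ceil(13.287) = 14 bits


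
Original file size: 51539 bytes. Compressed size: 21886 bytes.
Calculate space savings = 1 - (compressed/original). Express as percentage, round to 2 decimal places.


ratio = compressed/original = 21886/51539 = 0.424649
savings = 1 - ratio = 1 - 0.424649 = 0.575351
as a percentage: 0.575351 * 100 = 57.54%

Space savings = 1 - 21886/51539 = 57.54%


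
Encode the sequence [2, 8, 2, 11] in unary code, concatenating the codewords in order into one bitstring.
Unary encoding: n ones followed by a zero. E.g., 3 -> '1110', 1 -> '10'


Encode each number as n ones followed by a terminating 0:
  2 -> 110 (3 bits)
  8 -> 111111110 (9 bits)
  2 -> 110 (3 bits)
  11 -> 111111111110 (12 bits)
Total length = 3 + 9 + 3 + 12 = 27 bits.

Unary([2, 8, 2, 11]) = 110111111110110111111111110 (27 bits)


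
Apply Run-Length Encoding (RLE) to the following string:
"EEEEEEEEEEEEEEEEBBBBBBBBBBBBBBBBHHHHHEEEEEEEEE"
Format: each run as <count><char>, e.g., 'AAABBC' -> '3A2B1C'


Scanning runs left to right:
  i=0: run of 'E' x 16 -> '16E'
  i=16: run of 'B' x 16 -> '16B'
  i=32: run of 'H' x 5 -> '5H'
  i=37: run of 'E' x 9 -> '9E'

RLE = 16E16B5H9E


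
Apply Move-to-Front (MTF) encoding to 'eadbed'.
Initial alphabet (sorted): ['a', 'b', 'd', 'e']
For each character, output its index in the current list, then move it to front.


MTF encoding:
'e': index 3 in ['a', 'b', 'd', 'e'] -> ['e', 'a', 'b', 'd']
'a': index 1 in ['e', 'a', 'b', 'd'] -> ['a', 'e', 'b', 'd']
'd': index 3 in ['a', 'e', 'b', 'd'] -> ['d', 'a', 'e', 'b']
'b': index 3 in ['d', 'a', 'e', 'b'] -> ['b', 'd', 'a', 'e']
'e': index 3 in ['b', 'd', 'a', 'e'] -> ['e', 'b', 'd', 'a']
'd': index 2 in ['e', 'b', 'd', 'a'] -> ['d', 'e', 'b', 'a']


Output: [3, 1, 3, 3, 3, 2]


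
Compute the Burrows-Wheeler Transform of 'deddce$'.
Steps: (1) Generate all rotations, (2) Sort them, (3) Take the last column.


Rotations (sorted):
  0: $deddce -> last char: e
  1: ce$dedd -> last char: d
  2: dce$ded -> last char: d
  3: ddce$de -> last char: e
  4: deddce$ -> last char: $
  5: e$deddc -> last char: c
  6: eddce$d -> last char: d


BWT = edde$cd


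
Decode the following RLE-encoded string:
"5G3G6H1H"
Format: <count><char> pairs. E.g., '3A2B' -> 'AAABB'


Expanding each <count><char> pair:
  5G -> 'GGGGG'
  3G -> 'GGG'
  6H -> 'HHHHHH'
  1H -> 'H'

Decoded = GGGGGGGGHHHHHHH


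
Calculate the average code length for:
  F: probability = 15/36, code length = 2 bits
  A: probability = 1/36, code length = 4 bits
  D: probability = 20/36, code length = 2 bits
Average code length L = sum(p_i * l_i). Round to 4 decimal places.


Weighted contributions p_i * l_i:
  F: (15/36) * 2 = 30/36
  A: (1/36) * 4 = 4/36
  D: (20/36) * 2 = 40/36
Sum = (30 + 4 + 40)/36 = 74/36

L = 74/36 = 2.0556 bits/symbol


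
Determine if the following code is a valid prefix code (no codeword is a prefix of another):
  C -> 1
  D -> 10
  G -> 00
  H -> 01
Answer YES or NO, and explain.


Checking each pair (does one codeword prefix another?):
  C='1' vs D='10': prefix -- VIOLATION

NO -- this is NOT a valid prefix code. C (1) is a prefix of D (10).


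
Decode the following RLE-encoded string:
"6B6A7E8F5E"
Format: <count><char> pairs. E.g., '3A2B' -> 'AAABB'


Expanding each <count><char> pair:
  6B -> 'BBBBBB'
  6A -> 'AAAAAA'
  7E -> 'EEEEEEE'
  8F -> 'FFFFFFFF'
  5E -> 'EEEEE'

Decoded = BBBBBBAAAAAAEEEEEEEFFFFFFFFEEEEE


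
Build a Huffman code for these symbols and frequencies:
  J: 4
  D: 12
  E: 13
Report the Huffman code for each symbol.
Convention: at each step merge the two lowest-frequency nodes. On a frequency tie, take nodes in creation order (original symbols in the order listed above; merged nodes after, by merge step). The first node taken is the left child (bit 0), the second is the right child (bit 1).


Huffman tree construction:
Step 1: Merge J(4) + D(12) = 16
Step 2: Merge E(13) + (J+D)(16) = 29
Read each symbol's code off the tree from the root (left child = 0, right child = 1).

Codes:
  J: 10 (length 2)
  D: 11 (length 2)
  E: 0 (length 1)
Average code length: 45/29 = 1.5517 bits/symbol


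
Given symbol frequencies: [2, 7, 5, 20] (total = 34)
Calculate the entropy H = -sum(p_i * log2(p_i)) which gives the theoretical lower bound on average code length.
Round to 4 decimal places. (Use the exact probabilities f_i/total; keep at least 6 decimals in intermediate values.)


Per-symbol terms -p_i * log2(p_i) with p_i = f_i/34:
  p = 2/34 = 0.058824: log2(p) = -4.087463, -p*log2(p) = 0.240439
  p = 7/34 = 0.205882: log2(p) = -2.280108, -p*log2(p) = 0.469434
  p = 5/34 = 0.147059: log2(p) = -2.765535, -p*log2(p) = 0.406696
  p = 20/34 = 0.588235: log2(p) = -0.765535, -p*log2(p) = 0.450315
H = 0.240439 + 0.469434 + 0.406696 + 0.450315 = 1.566884

H = 1.5669 bits/symbol


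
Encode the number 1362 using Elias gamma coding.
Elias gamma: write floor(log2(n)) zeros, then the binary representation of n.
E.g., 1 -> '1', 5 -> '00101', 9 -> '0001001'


num_bits = floor(log2(1362)) + 1 = 11
leading_zeros = num_bits - 1 = 10
binary(1362) = 10101010010

Elias gamma(1362) = '0000000000' + '10101010010' = 000000000010101010010 (21 bits)


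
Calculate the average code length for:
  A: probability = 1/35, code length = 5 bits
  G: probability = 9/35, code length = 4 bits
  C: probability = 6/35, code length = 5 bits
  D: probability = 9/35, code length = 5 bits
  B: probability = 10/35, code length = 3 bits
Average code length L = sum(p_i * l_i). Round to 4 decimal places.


Weighted contributions p_i * l_i:
  A: (1/35) * 5 = 5/35
  G: (9/35) * 4 = 36/35
  C: (6/35) * 5 = 30/35
  D: (9/35) * 5 = 45/35
  B: (10/35) * 3 = 30/35
Sum = (5 + 36 + 30 + 45 + 30)/35 = 146/35

L = 146/35 = 4.1714 bits/symbol


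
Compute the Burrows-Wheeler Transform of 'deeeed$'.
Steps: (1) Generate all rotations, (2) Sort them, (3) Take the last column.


Rotations (sorted):
  0: $deeeed -> last char: d
  1: d$deeee -> last char: e
  2: deeeed$ -> last char: $
  3: ed$deee -> last char: e
  4: eed$dee -> last char: e
  5: eeed$de -> last char: e
  6: eeeed$d -> last char: d


BWT = de$eeed


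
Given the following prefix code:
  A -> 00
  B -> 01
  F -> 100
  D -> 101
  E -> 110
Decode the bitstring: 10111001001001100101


Decoding step by step:
Bits 101 -> D
Bits 110 -> E
Bits 01 -> B
Bits 00 -> A
Bits 100 -> F
Bits 110 -> E
Bits 01 -> B
Bits 01 -> B


Decoded message: DEBAFEBB


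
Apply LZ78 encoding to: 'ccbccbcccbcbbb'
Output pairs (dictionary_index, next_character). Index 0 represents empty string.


LZ78 encoding steps:
Dictionary: {0: ''}
Step 1: w='' (idx 0), next='c' -> output (0, 'c'), add 'c' as idx 1
Step 2: w='c' (idx 1), next='b' -> output (1, 'b'), add 'cb' as idx 2
Step 3: w='c' (idx 1), next='c' -> output (1, 'c'), add 'cc' as idx 3
Step 4: w='' (idx 0), next='b' -> output (0, 'b'), add 'b' as idx 4
Step 5: w='cc' (idx 3), next='c' -> output (3, 'c'), add 'ccc' as idx 5
Step 6: w='b' (idx 4), next='c' -> output (4, 'c'), add 'bc' as idx 6
Step 7: w='b' (idx 4), next='b' -> output (4, 'b'), add 'bb' as idx 7
Step 8: w='b' (idx 4), end of input -> output (4, '')


Encoded: [(0, 'c'), (1, 'b'), (1, 'c'), (0, 'b'), (3, 'c'), (4, 'c'), (4, 'b'), (4, '')]


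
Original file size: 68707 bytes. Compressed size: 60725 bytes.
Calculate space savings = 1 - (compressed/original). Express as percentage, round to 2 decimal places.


ratio = compressed/original = 60725/68707 = 0.883826
savings = 1 - ratio = 1 - 0.883826 = 0.116174
as a percentage: 0.116174 * 100 = 11.62%

Space savings = 1 - 60725/68707 = 11.62%


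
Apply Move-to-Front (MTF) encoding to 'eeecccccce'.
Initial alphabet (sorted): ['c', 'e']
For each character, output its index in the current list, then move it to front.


MTF encoding:
'e': index 1 in ['c', 'e'] -> ['e', 'c']
'e': index 0 in ['e', 'c'] -> ['e', 'c']
'e': index 0 in ['e', 'c'] -> ['e', 'c']
'c': index 1 in ['e', 'c'] -> ['c', 'e']
'c': index 0 in ['c', 'e'] -> ['c', 'e']
'c': index 0 in ['c', 'e'] -> ['c', 'e']
'c': index 0 in ['c', 'e'] -> ['c', 'e']
'c': index 0 in ['c', 'e'] -> ['c', 'e']
'c': index 0 in ['c', 'e'] -> ['c', 'e']
'e': index 1 in ['c', 'e'] -> ['e', 'c']


Output: [1, 0, 0, 1, 0, 0, 0, 0, 0, 1]


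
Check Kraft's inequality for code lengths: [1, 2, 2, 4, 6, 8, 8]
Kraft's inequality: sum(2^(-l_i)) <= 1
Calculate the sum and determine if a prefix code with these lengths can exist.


Sum = 2^(-1) + 2^(-2) + 2^(-2) + 2^(-4) + 2^(-6) + 2^(-8) + 2^(-8)
    = 0.5 + 0.25 + 0.25 + 0.0625 + 0.015625 + 0.00390625 + 0.00390625
    = 278/256 = 1.0859375
Since 1.0859375 > 1, Kraft's inequality is NOT satisfied.
A prefix code with these lengths CANNOT exist.

Kraft sum = 1.0859375. Not satisfied.


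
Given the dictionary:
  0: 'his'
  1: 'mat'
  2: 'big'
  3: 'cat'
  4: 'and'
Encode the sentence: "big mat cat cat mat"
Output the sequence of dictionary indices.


Look up each word in the dictionary:
  'big' -> 2
  'mat' -> 1
  'cat' -> 3
  'cat' -> 3
  'mat' -> 1

Encoded: [2, 1, 3, 3, 1]


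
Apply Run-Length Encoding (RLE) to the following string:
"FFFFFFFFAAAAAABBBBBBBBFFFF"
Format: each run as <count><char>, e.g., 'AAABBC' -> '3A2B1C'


Scanning runs left to right:
  i=0: run of 'F' x 8 -> '8F'
  i=8: run of 'A' x 6 -> '6A'
  i=14: run of 'B' x 8 -> '8B'
  i=22: run of 'F' x 4 -> '4F'

RLE = 8F6A8B4F


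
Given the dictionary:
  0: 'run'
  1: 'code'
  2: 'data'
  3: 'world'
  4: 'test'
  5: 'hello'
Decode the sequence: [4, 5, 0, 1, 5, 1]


Look up each index in the dictionary:
  4 -> 'test'
  5 -> 'hello'
  0 -> 'run'
  1 -> 'code'
  5 -> 'hello'
  1 -> 'code'

Decoded: "test hello run code hello code"


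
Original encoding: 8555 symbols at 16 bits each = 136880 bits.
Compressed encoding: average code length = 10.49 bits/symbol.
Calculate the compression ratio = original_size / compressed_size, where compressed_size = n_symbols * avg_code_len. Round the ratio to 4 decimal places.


original_size = n_symbols * orig_bits = 8555 * 16 = 136880 bits
compressed_size = n_symbols * avg_code_len = 8555 * 10.49 = 89741.95 bits
ratio = original_size / compressed_size = 136880 / 89741.95 = 1.5253

Compression ratio = 1.5253


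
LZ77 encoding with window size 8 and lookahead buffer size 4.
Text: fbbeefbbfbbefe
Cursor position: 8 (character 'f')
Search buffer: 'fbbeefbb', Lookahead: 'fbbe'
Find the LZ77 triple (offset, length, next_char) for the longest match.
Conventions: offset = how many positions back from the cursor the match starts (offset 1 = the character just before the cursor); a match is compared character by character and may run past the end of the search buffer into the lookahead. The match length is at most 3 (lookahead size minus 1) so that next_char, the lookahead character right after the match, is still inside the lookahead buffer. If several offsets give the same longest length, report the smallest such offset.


Try each offset into the search buffer:
  offset=1 (pos 7, char 'b'): match length 0
  offset=2 (pos 6, char 'b'): match length 0
  offset=3 (pos 5, char 'f'): match length 3
  offset=4 (pos 4, char 'e'): match length 0
  offset=5 (pos 3, char 'e'): match length 0
  offset=6 (pos 2, char 'b'): match length 0
  offset=7 (pos 1, char 'b'): match length 0
  offset=8 (pos 0, char 'f'): match length 3
Longest match has length 3, found at offsets 3, 8; take the smallest, offset 3.
next_char = character at position 8 + 3 = 11 -> 'e'

Best match: offset=3, length=3 (matching 'fbb' starting at position 5)
LZ77 triple: (3, 3, 'e')


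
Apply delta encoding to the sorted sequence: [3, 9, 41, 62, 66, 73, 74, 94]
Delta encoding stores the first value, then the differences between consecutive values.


First value: 3
Deltas:
  9 - 3 = 6
  41 - 9 = 32
  62 - 41 = 21
  66 - 62 = 4
  73 - 66 = 7
  74 - 73 = 1
  94 - 74 = 20


Delta encoded: [3, 6, 32, 21, 4, 7, 1, 20]


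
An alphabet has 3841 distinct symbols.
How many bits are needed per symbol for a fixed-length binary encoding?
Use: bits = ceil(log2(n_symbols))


log2(3841) = 11.9073
Bracket: 2^11 = 2048 < 3841 <= 2^12 = 4096
So ceil(log2(3841)) = 12

bits = ceil(log2(3841)) = ceil(11.9073) = 12 bits


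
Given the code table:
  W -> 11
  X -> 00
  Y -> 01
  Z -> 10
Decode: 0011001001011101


Decoding:
00 -> X
11 -> W
00 -> X
10 -> Z
01 -> Y
01 -> Y
11 -> W
01 -> Y


Result: XWXZYYWY


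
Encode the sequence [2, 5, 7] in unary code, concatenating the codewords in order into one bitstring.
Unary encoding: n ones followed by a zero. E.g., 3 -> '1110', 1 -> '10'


Encode each number as n ones followed by a terminating 0:
  2 -> 110 (3 bits)
  5 -> 111110 (6 bits)
  7 -> 11111110 (8 bits)
Total length = 3 + 6 + 8 = 17 bits.

Unary([2, 5, 7]) = 11011111011111110 (17 bits)


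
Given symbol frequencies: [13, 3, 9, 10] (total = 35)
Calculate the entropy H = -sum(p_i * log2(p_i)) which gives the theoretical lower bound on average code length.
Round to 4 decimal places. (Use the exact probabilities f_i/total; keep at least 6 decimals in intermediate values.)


Per-symbol terms -p_i * log2(p_i) with p_i = f_i/35:
  p = 13/35 = 0.371429: log2(p) = -1.428843, -p*log2(p) = 0.530713
  p = 3/35 = 0.085714: log2(p) = -3.544321, -p*log2(p) = 0.303799
  p = 9/35 = 0.257143: log2(p) = -1.959358, -p*log2(p) = 0.503835
  p = 10/35 = 0.285714: log2(p) = -1.807355, -p*log2(p) = 0.516387
H = 0.530713 + 0.303799 + 0.503835 + 0.516387 = 1.854734

H = 1.8547 bits/symbol


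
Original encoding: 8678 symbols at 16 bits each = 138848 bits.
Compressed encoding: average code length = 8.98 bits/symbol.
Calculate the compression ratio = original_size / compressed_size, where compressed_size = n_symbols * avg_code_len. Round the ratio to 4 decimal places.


original_size = n_symbols * orig_bits = 8678 * 16 = 138848 bits
compressed_size = n_symbols * avg_code_len = 8678 * 8.98 = 77928.44 bits
ratio = original_size / compressed_size = 138848 / 77928.44 = 1.7817

Compression ratio = 1.7817


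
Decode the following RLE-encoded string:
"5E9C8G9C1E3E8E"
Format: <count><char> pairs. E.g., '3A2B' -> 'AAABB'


Expanding each <count><char> pair:
  5E -> 'EEEEE'
  9C -> 'CCCCCCCCC'
  8G -> 'GGGGGGGG'
  9C -> 'CCCCCCCCC'
  1E -> 'E'
  3E -> 'EEE'
  8E -> 'EEEEEEEE'

Decoded = EEEEECCCCCCCCCGGGGGGGGCCCCCCCCCEEEEEEEEEEEE


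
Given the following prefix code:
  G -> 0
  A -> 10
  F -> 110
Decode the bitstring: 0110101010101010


Decoding step by step:
Bits 0 -> G
Bits 110 -> F
Bits 10 -> A
Bits 10 -> A
Bits 10 -> A
Bits 10 -> A
Bits 10 -> A
Bits 10 -> A


Decoded message: GFAAAAAA


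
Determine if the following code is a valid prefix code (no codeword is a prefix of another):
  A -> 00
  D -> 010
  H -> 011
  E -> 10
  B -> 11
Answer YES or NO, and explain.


Checking each pair (does one codeword prefix another?):
  A='00' vs D='010': no prefix
  A='00' vs H='011': no prefix
  A='00' vs E='10': no prefix
  A='00' vs B='11': no prefix
  D='010' vs A='00': no prefix
  D='010' vs H='011': no prefix
  D='010' vs E='10': no prefix
  D='010' vs B='11': no prefix
  H='011' vs A='00': no prefix
  H='011' vs D='010': no prefix
  H='011' vs E='10': no prefix
  H='011' vs B='11': no prefix
  E='10' vs A='00': no prefix
  E='10' vs D='010': no prefix
  E='10' vs H='011': no prefix
  E='10' vs B='11': no prefix
  B='11' vs A='00': no prefix
  B='11' vs D='010': no prefix
  B='11' vs H='011': no prefix
  B='11' vs E='10': no prefix
No violation found over all pairs.

YES -- this is a valid prefix code. No codeword is a prefix of any other codeword.


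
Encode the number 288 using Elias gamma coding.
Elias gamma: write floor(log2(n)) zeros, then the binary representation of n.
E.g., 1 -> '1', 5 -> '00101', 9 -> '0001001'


num_bits = floor(log2(288)) + 1 = 9
leading_zeros = num_bits - 1 = 8
binary(288) = 100100000

Elias gamma(288) = '00000000' + '100100000' = 00000000100100000 (17 bits)


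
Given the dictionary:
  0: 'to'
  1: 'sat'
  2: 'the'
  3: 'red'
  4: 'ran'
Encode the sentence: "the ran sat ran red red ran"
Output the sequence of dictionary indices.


Look up each word in the dictionary:
  'the' -> 2
  'ran' -> 4
  'sat' -> 1
  'ran' -> 4
  'red' -> 3
  'red' -> 3
  'ran' -> 4

Encoded: [2, 4, 1, 4, 3, 3, 4]


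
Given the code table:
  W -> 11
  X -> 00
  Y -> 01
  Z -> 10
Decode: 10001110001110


Decoding:
10 -> Z
00 -> X
11 -> W
10 -> Z
00 -> X
11 -> W
10 -> Z


Result: ZXWZXWZ


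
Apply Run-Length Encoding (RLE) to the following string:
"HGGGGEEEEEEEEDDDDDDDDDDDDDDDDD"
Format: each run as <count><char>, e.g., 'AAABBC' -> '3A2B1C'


Scanning runs left to right:
  i=0: run of 'H' x 1 -> '1H'
  i=1: run of 'G' x 4 -> '4G'
  i=5: run of 'E' x 8 -> '8E'
  i=13: run of 'D' x 17 -> '17D'

RLE = 1H4G8E17D


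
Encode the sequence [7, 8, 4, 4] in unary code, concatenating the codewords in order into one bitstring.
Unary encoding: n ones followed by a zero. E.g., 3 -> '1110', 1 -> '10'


Encode each number as n ones followed by a terminating 0:
  7 -> 11111110 (8 bits)
  8 -> 111111110 (9 bits)
  4 -> 11110 (5 bits)
  4 -> 11110 (5 bits)
Total length = 8 + 9 + 5 + 5 = 27 bits.

Unary([7, 8, 4, 4]) = 111111101111111101111011110 (27 bits)


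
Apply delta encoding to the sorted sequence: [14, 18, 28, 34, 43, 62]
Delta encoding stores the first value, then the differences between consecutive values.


First value: 14
Deltas:
  18 - 14 = 4
  28 - 18 = 10
  34 - 28 = 6
  43 - 34 = 9
  62 - 43 = 19


Delta encoded: [14, 4, 10, 6, 9, 19]


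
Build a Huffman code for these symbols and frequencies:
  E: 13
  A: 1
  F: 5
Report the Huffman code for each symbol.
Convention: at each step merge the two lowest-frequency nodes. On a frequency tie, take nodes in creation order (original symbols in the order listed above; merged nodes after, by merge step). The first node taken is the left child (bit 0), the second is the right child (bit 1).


Huffman tree construction:
Step 1: Merge A(1) + F(5) = 6
Step 2: Merge (A+F)(6) + E(13) = 19
Read each symbol's code off the tree from the root (left child = 0, right child = 1).

Codes:
  E: 1 (length 1)
  A: 00 (length 2)
  F: 01 (length 2)
Average code length: 25/19 = 1.3158 bits/symbol


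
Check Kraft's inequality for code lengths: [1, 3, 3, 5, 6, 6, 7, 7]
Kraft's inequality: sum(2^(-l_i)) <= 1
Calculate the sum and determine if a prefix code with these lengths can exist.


Sum = 2^(-1) + 2^(-3) + 2^(-3) + 2^(-5) + 2^(-6) + 2^(-6) + 2^(-7) + 2^(-7)
    = 0.5 + 0.125 + 0.125 + 0.03125 + 0.015625 + 0.015625 + 0.0078125 + 0.0078125
    = 106/128 = 0.828125
Since 0.828125 <= 1, Kraft's inequality IS satisfied.
A prefix code with these lengths CAN exist.

Kraft sum = 0.828125. Satisfied.


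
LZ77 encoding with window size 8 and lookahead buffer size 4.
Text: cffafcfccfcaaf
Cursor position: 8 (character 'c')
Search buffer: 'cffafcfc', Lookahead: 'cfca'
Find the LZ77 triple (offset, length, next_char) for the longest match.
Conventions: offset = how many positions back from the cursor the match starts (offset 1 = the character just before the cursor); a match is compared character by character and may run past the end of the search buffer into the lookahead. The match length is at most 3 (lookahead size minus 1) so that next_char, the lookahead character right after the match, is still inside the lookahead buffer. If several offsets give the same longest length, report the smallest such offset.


Try each offset into the search buffer:
  offset=1 (pos 7, char 'c'): match length 1
  offset=2 (pos 6, char 'f'): match length 0
  offset=3 (pos 5, char 'c'): match length 3
  offset=4 (pos 4, char 'f'): match length 0
  offset=5 (pos 3, char 'a'): match length 0
  offset=6 (pos 2, char 'f'): match length 0
  offset=7 (pos 1, char 'f'): match length 0
  offset=8 (pos 0, char 'c'): match length 2
Longest match has length 3 at offset 3.
next_char = character at position 8 + 3 = 11 -> 'a'

Best match: offset=3, length=3 (matching 'cfc' starting at position 5)
LZ77 triple: (3, 3, 'a')


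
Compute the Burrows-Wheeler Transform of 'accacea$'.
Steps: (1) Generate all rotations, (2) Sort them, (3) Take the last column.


Rotations (sorted):
  0: $accacea -> last char: a
  1: a$accace -> last char: e
  2: accacea$ -> last char: $
  3: acea$acc -> last char: c
  4: cacea$ac -> last char: c
  5: ccacea$a -> last char: a
  6: cea$acca -> last char: a
  7: ea$accac -> last char: c


BWT = ae$ccaac


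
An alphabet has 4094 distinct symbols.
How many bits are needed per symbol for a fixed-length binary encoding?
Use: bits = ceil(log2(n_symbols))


log2(4094) = 11.9993
Bracket: 2^11 = 2048 < 4094 <= 2^12 = 4096
So ceil(log2(4094)) = 12

bits = ceil(log2(4094)) = ceil(11.9993) = 12 bits


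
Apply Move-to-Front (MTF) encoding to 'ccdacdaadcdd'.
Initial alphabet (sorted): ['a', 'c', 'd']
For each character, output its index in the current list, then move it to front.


MTF encoding:
'c': index 1 in ['a', 'c', 'd'] -> ['c', 'a', 'd']
'c': index 0 in ['c', 'a', 'd'] -> ['c', 'a', 'd']
'd': index 2 in ['c', 'a', 'd'] -> ['d', 'c', 'a']
'a': index 2 in ['d', 'c', 'a'] -> ['a', 'd', 'c']
'c': index 2 in ['a', 'd', 'c'] -> ['c', 'a', 'd']
'd': index 2 in ['c', 'a', 'd'] -> ['d', 'c', 'a']
'a': index 2 in ['d', 'c', 'a'] -> ['a', 'd', 'c']
'a': index 0 in ['a', 'd', 'c'] -> ['a', 'd', 'c']
'd': index 1 in ['a', 'd', 'c'] -> ['d', 'a', 'c']
'c': index 2 in ['d', 'a', 'c'] -> ['c', 'd', 'a']
'd': index 1 in ['c', 'd', 'a'] -> ['d', 'c', 'a']
'd': index 0 in ['d', 'c', 'a'] -> ['d', 'c', 'a']


Output: [1, 0, 2, 2, 2, 2, 2, 0, 1, 2, 1, 0]


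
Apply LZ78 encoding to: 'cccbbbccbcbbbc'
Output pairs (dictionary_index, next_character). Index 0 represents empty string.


LZ78 encoding steps:
Dictionary: {0: ''}
Step 1: w='' (idx 0), next='c' -> output (0, 'c'), add 'c' as idx 1
Step 2: w='c' (idx 1), next='c' -> output (1, 'c'), add 'cc' as idx 2
Step 3: w='' (idx 0), next='b' -> output (0, 'b'), add 'b' as idx 3
Step 4: w='b' (idx 3), next='b' -> output (3, 'b'), add 'bb' as idx 4
Step 5: w='cc' (idx 2), next='b' -> output (2, 'b'), add 'ccb' as idx 5
Step 6: w='c' (idx 1), next='b' -> output (1, 'b'), add 'cb' as idx 6
Step 7: w='bb' (idx 4), next='c' -> output (4, 'c'), add 'bbc' as idx 7


Encoded: [(0, 'c'), (1, 'c'), (0, 'b'), (3, 'b'), (2, 'b'), (1, 'b'), (4, 'c')]


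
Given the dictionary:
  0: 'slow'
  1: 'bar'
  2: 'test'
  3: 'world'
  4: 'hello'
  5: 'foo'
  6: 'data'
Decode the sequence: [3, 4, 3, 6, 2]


Look up each index in the dictionary:
  3 -> 'world'
  4 -> 'hello'
  3 -> 'world'
  6 -> 'data'
  2 -> 'test'

Decoded: "world hello world data test"


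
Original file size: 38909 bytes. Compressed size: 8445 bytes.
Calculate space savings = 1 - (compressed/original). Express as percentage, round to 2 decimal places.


ratio = compressed/original = 8445/38909 = 0.217045
savings = 1 - ratio = 1 - 0.217045 = 0.782955
as a percentage: 0.782955 * 100 = 78.3%

Space savings = 1 - 8445/38909 = 78.3%


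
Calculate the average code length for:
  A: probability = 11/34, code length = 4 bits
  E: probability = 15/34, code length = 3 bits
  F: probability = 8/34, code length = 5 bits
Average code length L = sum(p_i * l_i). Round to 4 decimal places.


Weighted contributions p_i * l_i:
  A: (11/34) * 4 = 44/34
  E: (15/34) * 3 = 45/34
  F: (8/34) * 5 = 40/34
Sum = (44 + 45 + 40)/34 = 129/34

L = 129/34 = 3.7941 bits/symbol


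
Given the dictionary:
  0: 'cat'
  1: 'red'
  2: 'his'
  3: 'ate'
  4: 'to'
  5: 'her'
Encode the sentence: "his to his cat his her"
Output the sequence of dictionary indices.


Look up each word in the dictionary:
  'his' -> 2
  'to' -> 4
  'his' -> 2
  'cat' -> 0
  'his' -> 2
  'her' -> 5

Encoded: [2, 4, 2, 0, 2, 5]


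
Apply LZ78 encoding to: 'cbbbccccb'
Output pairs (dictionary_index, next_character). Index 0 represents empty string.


LZ78 encoding steps:
Dictionary: {0: ''}
Step 1: w='' (idx 0), next='c' -> output (0, 'c'), add 'c' as idx 1
Step 2: w='' (idx 0), next='b' -> output (0, 'b'), add 'b' as idx 2
Step 3: w='b' (idx 2), next='b' -> output (2, 'b'), add 'bb' as idx 3
Step 4: w='c' (idx 1), next='c' -> output (1, 'c'), add 'cc' as idx 4
Step 5: w='cc' (idx 4), next='b' -> output (4, 'b'), add 'ccb' as idx 5


Encoded: [(0, 'c'), (0, 'b'), (2, 'b'), (1, 'c'), (4, 'b')]


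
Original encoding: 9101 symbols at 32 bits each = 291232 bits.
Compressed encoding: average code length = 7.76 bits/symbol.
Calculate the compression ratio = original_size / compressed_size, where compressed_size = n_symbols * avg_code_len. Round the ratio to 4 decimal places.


original_size = n_symbols * orig_bits = 9101 * 32 = 291232 bits
compressed_size = n_symbols * avg_code_len = 9101 * 7.76 = 70623.76 bits
ratio = original_size / compressed_size = 291232 / 70623.76 = 4.1237

Compression ratio = 4.1237


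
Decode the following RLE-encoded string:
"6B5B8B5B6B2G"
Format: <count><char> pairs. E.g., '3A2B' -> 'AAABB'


Expanding each <count><char> pair:
  6B -> 'BBBBBB'
  5B -> 'BBBBB'
  8B -> 'BBBBBBBB'
  5B -> 'BBBBB'
  6B -> 'BBBBBB'
  2G -> 'GG'

Decoded = BBBBBBBBBBBBBBBBBBBBBBBBBBBBBBGG


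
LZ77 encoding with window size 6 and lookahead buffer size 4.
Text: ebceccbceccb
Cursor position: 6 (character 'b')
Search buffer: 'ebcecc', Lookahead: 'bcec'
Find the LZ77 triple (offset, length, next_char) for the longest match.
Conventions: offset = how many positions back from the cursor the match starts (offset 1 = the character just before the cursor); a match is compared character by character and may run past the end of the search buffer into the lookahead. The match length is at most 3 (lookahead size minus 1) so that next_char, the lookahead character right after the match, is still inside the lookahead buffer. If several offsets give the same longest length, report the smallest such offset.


Try each offset into the search buffer:
  offset=1 (pos 5, char 'c'): match length 0
  offset=2 (pos 4, char 'c'): match length 0
  offset=3 (pos 3, char 'e'): match length 0
  offset=4 (pos 2, char 'c'): match length 0
  offset=5 (pos 1, char 'b'): match length 3
  offset=6 (pos 0, char 'e'): match length 0
Longest match has length 3 at offset 5.
next_char = character at position 6 + 3 = 9 -> 'c'

Best match: offset=5, length=3 (matching 'bce' starting at position 1)
LZ77 triple: (5, 3, 'c')


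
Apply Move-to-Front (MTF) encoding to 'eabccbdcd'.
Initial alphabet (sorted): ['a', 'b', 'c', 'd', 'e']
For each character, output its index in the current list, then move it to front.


MTF encoding:
'e': index 4 in ['a', 'b', 'c', 'd', 'e'] -> ['e', 'a', 'b', 'c', 'd']
'a': index 1 in ['e', 'a', 'b', 'c', 'd'] -> ['a', 'e', 'b', 'c', 'd']
'b': index 2 in ['a', 'e', 'b', 'c', 'd'] -> ['b', 'a', 'e', 'c', 'd']
'c': index 3 in ['b', 'a', 'e', 'c', 'd'] -> ['c', 'b', 'a', 'e', 'd']
'c': index 0 in ['c', 'b', 'a', 'e', 'd'] -> ['c', 'b', 'a', 'e', 'd']
'b': index 1 in ['c', 'b', 'a', 'e', 'd'] -> ['b', 'c', 'a', 'e', 'd']
'd': index 4 in ['b', 'c', 'a', 'e', 'd'] -> ['d', 'b', 'c', 'a', 'e']
'c': index 2 in ['d', 'b', 'c', 'a', 'e'] -> ['c', 'd', 'b', 'a', 'e']
'd': index 1 in ['c', 'd', 'b', 'a', 'e'] -> ['d', 'c', 'b', 'a', 'e']


Output: [4, 1, 2, 3, 0, 1, 4, 2, 1]


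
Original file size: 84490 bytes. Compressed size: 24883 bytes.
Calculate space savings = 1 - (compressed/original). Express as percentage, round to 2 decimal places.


ratio = compressed/original = 24883/84490 = 0.294508
savings = 1 - ratio = 1 - 0.294508 = 0.705492
as a percentage: 0.705492 * 100 = 70.55%

Space savings = 1 - 24883/84490 = 70.55%


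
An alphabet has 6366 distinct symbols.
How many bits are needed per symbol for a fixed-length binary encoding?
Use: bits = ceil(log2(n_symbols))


log2(6366) = 12.6362
Bracket: 2^12 = 4096 < 6366 <= 2^13 = 8192
So ceil(log2(6366)) = 13

bits = ceil(log2(6366)) = ceil(12.6362) = 13 bits


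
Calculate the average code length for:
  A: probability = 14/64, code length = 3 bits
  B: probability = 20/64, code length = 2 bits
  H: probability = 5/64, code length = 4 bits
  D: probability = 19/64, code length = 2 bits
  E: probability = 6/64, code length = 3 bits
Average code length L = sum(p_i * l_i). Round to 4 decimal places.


Weighted contributions p_i * l_i:
  A: (14/64) * 3 = 42/64
  B: (20/64) * 2 = 40/64
  H: (5/64) * 4 = 20/64
  D: (19/64) * 2 = 38/64
  E: (6/64) * 3 = 18/64
Sum = (42 + 40 + 20 + 38 + 18)/64 = 158/64

L = 158/64 = 2.4688 bits/symbol


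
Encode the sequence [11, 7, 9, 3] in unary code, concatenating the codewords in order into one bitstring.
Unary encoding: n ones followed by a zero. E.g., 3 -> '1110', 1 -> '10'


Encode each number as n ones followed by a terminating 0:
  11 -> 111111111110 (12 bits)
  7 -> 11111110 (8 bits)
  9 -> 1111111110 (10 bits)
  3 -> 1110 (4 bits)
Total length = 12 + 8 + 10 + 4 = 34 bits.

Unary([11, 7, 9, 3]) = 1111111111101111111011111111101110 (34 bits)


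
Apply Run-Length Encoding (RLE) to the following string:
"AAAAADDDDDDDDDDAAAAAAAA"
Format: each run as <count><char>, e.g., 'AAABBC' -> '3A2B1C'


Scanning runs left to right:
  i=0: run of 'A' x 5 -> '5A'
  i=5: run of 'D' x 10 -> '10D'
  i=15: run of 'A' x 8 -> '8A'

RLE = 5A10D8A


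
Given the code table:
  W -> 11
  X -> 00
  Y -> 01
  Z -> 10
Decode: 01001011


Decoding:
01 -> Y
00 -> X
10 -> Z
11 -> W


Result: YXZW


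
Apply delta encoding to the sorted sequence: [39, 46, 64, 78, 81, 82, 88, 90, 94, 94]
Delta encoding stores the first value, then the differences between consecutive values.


First value: 39
Deltas:
  46 - 39 = 7
  64 - 46 = 18
  78 - 64 = 14
  81 - 78 = 3
  82 - 81 = 1
  88 - 82 = 6
  90 - 88 = 2
  94 - 90 = 4
  94 - 94 = 0


Delta encoded: [39, 7, 18, 14, 3, 1, 6, 2, 4, 0]


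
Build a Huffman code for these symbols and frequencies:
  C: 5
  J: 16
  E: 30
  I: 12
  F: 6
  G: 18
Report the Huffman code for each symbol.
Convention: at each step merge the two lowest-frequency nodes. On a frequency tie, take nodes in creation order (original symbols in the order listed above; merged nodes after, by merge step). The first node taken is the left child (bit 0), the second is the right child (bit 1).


Huffman tree construction:
Step 1: Merge C(5) + F(6) = 11
Step 2: Merge (C+F)(11) + I(12) = 23
Step 3: Merge J(16) + G(18) = 34
Step 4: Merge ((C+F)+I)(23) + E(30) = 53
Step 5: Merge (J+G)(34) + (((C+F)+I)+E)(53) = 87
Read each symbol's code off the tree from the root (left child = 0, right child = 1).

Codes:
  C: 1000 (length 4)
  J: 00 (length 2)
  E: 11 (length 2)
  I: 101 (length 3)
  F: 1001 (length 4)
  G: 01 (length 2)
Average code length: 208/87 = 2.3908 bits/symbol


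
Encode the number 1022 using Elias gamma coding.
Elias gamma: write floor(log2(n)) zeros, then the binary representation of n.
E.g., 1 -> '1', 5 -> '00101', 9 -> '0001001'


num_bits = floor(log2(1022)) + 1 = 10
leading_zeros = num_bits - 1 = 9
binary(1022) = 1111111110

Elias gamma(1022) = '000000000' + '1111111110' = 0000000001111111110 (19 bits)


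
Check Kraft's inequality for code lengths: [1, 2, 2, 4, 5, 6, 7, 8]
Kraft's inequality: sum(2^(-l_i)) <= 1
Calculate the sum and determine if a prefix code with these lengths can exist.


Sum = 2^(-1) + 2^(-2) + 2^(-2) + 2^(-4) + 2^(-5) + 2^(-6) + 2^(-7) + 2^(-8)
    = 0.5 + 0.25 + 0.25 + 0.0625 + 0.03125 + 0.015625 + 0.0078125 + 0.00390625
    = 287/256 = 1.12109375
Since 1.12109375 > 1, Kraft's inequality is NOT satisfied.
A prefix code with these lengths CANNOT exist.

Kraft sum = 1.12109375. Not satisfied.


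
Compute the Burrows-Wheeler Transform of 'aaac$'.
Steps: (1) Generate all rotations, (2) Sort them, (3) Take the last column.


Rotations (sorted):
  0: $aaac -> last char: c
  1: aaac$ -> last char: $
  2: aac$a -> last char: a
  3: ac$aa -> last char: a
  4: c$aaa -> last char: a


BWT = c$aaa


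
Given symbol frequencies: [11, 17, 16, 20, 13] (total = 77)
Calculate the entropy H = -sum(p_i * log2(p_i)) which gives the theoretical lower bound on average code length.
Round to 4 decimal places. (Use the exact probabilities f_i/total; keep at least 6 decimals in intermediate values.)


Per-symbol terms -p_i * log2(p_i) with p_i = f_i/77:
  p = 11/77 = 0.142857: log2(p) = -2.807355, -p*log2(p) = 0.401051
  p = 17/77 = 0.220779: log2(p) = -2.179324, -p*log2(p) = 0.481149
  p = 16/77 = 0.207792: log2(p) = -2.266787, -p*log2(p) = 0.471021
  p = 20/77 = 0.259740: log2(p) = -1.944858, -p*log2(p) = 0.505158
  p = 13/77 = 0.168831: log2(p) = -2.566347, -p*log2(p) = 0.433279
H = 0.401051 + 0.481149 + 0.471021 + 0.505158 + 0.433279 = 2.291658

H = 2.2917 bits/symbol
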